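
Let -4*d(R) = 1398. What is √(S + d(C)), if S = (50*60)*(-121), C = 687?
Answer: I*√1453398/2 ≈ 602.79*I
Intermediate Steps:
d(R) = -699/2 (d(R) = -¼*1398 = -699/2)
S = -363000 (S = 3000*(-121) = -363000)
√(S + d(C)) = √(-363000 - 699/2) = √(-726699/2) = I*√1453398/2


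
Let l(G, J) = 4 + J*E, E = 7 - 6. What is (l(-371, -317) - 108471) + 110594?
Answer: 1810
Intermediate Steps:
E = 1
l(G, J) = 4 + J (l(G, J) = 4 + J*1 = 4 + J)
(l(-371, -317) - 108471) + 110594 = ((4 - 317) - 108471) + 110594 = (-313 - 108471) + 110594 = -108784 + 110594 = 1810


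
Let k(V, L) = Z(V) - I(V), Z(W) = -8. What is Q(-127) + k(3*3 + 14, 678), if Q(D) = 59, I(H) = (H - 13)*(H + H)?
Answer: -409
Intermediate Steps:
I(H) = 2*H*(-13 + H) (I(H) = (-13 + H)*(2*H) = 2*H*(-13 + H))
k(V, L) = -8 - 2*V*(-13 + V)
Q(-127) + k(3*3 + 14, 678) = 59 + (-8 - 2*(3*3 + 14)*(-13 + (3*3 + 14))) = 59 + (-8 - 2*(9 + 14)*(-13 + (9 + 14))) = 59 + (-8 - 2*23*(-13 + 23)) = 59 + (-8 - 2*23*10) = 59 + (-8 - 460) = 59 - 468 = -409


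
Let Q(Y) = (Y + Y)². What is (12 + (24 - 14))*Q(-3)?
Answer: 792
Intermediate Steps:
Q(Y) = 4*Y² (Q(Y) = (2*Y)² = 4*Y²)
(12 + (24 - 14))*Q(-3) = (12 + (24 - 14))*(4*(-3)²) = (12 + 10)*(4*9) = 22*36 = 792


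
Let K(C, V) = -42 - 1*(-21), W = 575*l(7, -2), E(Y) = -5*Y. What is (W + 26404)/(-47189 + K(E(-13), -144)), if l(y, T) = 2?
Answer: -13777/23605 ≈ -0.58365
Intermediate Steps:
W = 1150 (W = 575*2 = 1150)
K(C, V) = -21 (K(C, V) = -42 + 21 = -21)
(W + 26404)/(-47189 + K(E(-13), -144)) = (1150 + 26404)/(-47189 - 21) = 27554/(-47210) = 27554*(-1/47210) = -13777/23605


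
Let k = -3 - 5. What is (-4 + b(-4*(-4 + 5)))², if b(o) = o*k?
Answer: 784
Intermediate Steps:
k = -8
b(o) = -8*o (b(o) = o*(-8) = -8*o)
(-4 + b(-4*(-4 + 5)))² = (-4 - (-32)*(-4 + 5))² = (-4 - (-32))² = (-4 - 8*(-4))² = (-4 + 32)² = 28² = 784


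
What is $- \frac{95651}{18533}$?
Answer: $- \frac{95651}{18533} \approx -5.1611$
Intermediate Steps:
$- \frac{95651}{18533}$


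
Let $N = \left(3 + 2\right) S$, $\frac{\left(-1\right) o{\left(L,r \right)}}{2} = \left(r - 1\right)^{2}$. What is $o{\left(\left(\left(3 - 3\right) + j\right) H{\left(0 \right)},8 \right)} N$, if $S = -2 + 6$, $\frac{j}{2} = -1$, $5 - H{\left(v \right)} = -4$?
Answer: $-1960$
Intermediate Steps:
$H{\left(v \right)} = 9$ ($H{\left(v \right)} = 5 - -4 = 5 + 4 = 9$)
$j = -2$ ($j = 2 \left(-1\right) = -2$)
$S = 4$
$o{\left(L,r \right)} = - 2 \left(-1 + r\right)^{2}$ ($o{\left(L,r \right)} = - 2 \left(r - 1\right)^{2} = - 2 \left(-1 + r\right)^{2}$)
$N = 20$ ($N = \left(3 + 2\right) 4 = 5 \cdot 4 = 20$)
$o{\left(\left(\left(3 - 3\right) + j\right) H{\left(0 \right)},8 \right)} N = - 2 \left(-1 + 8\right)^{2} \cdot 20 = - 2 \cdot 7^{2} \cdot 20 = \left(-2\right) 49 \cdot 20 = \left(-98\right) 20 = -1960$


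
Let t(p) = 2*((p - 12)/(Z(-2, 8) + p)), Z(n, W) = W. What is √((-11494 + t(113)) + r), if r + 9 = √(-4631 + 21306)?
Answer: √(-1391661 + 605*√667)/11 ≈ 106.64*I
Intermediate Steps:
r = -9 + 5*√667 (r = -9 + √(-4631 + 21306) = -9 + √16675 = -9 + 5*√667 ≈ 120.13)
t(p) = 2*(-12 + p)/(8 + p) (t(p) = 2*((p - 12)/(8 + p)) = 2*((-12 + p)/(8 + p)) = 2*(-12 + p)/(8 + p))
√((-11494 + t(113)) + r) = √((-11494 + 2*(-12 + 113)/(8 + 113)) + (-9 + 5*√667)) = √((-11494 + 2*101/121) + (-9 + 5*√667)) = √((-11494 + 2*(1/121)*101) + (-9 + 5*√667)) = √((-11494 + 202/121) + (-9 + 5*√667)) = √(-1390572/121 + (-9 + 5*√667)) = √(-1391661/121 + 5*√667)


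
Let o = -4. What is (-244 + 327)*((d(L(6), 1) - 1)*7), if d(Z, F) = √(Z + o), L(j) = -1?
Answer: -581 + 581*I*√5 ≈ -581.0 + 1299.2*I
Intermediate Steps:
d(Z, F) = √(-4 + Z) (d(Z, F) = √(Z - 4) = √(-4 + Z))
(-244 + 327)*((d(L(6), 1) - 1)*7) = (-244 + 327)*((√(-4 - 1) - 1)*7) = 83*((√(-5) - 1)*7) = 83*((I*√5 - 1)*7) = 83*((-1 + I*√5)*7) = 83*(-7 + 7*I*√5) = -581 + 581*I*√5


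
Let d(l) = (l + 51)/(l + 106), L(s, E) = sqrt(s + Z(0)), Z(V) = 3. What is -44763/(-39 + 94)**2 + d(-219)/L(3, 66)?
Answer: -44763/3025 + 28*sqrt(6)/113 ≈ -14.191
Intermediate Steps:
L(s, E) = sqrt(3 + s) (L(s, E) = sqrt(s + 3) = sqrt(3 + s))
d(l) = (51 + l)/(106 + l)
-44763/(-39 + 94)**2 + d(-219)/L(3, 66) = -44763/(-39 + 94)**2 + ((51 - 219)/(106 - 219))/(sqrt(3 + 3)) = -44763/(55**2) + (-168/(-113))/(sqrt(6)) = -44763/3025 + (-1/113*(-168))*(sqrt(6)/6) = -44763*1/3025 + 168*(sqrt(6)/6)/113 = -44763/3025 + 28*sqrt(6)/113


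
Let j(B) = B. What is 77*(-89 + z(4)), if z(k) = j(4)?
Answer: -6545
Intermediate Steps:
z(k) = 4
77*(-89 + z(4)) = 77*(-89 + 4) = 77*(-85) = -6545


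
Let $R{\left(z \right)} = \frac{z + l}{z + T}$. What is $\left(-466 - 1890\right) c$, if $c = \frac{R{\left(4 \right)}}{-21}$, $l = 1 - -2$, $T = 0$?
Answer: $\frac{589}{3} \approx 196.33$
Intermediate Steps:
$l = 3$ ($l = 1 + 2 = 3$)
$R{\left(z \right)} = \frac{3 + z}{z}$ ($R{\left(z \right)} = \frac{z + 3}{z + 0} = \frac{3 + z}{z}$)
$c = - \frac{1}{12}$ ($c = \frac{\frac{1}{4} \left(3 + 4\right)}{-21} = \frac{1}{4} \cdot 7 \left(- \frac{1}{21}\right) = \frac{7}{4} \left(- \frac{1}{21}\right) = - \frac{1}{12} \approx -0.083333$)
$\left(-466 - 1890\right) c = \left(-466 - 1890\right) \left(- \frac{1}{12}\right) = \left(-2356\right) \left(- \frac{1}{12}\right) = \frac{589}{3}$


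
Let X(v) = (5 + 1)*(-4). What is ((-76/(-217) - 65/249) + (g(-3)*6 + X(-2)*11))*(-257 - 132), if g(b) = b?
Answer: 5925437443/54033 ≈ 1.0966e+5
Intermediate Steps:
X(v) = -24 (X(v) = 6*(-4) = -24)
((-76/(-217) - 65/249) + (g(-3)*6 + X(-2)*11))*(-257 - 132) = ((-76/(-217) - 65/249) + (-3*6 - 24*11))*(-257 - 132) = ((-76*(-1/217) - 65*1/249) + (-18 - 264))*(-389) = ((76/217 - 65/249) - 282)*(-389) = (4819/54033 - 282)*(-389) = -15232487/54033*(-389) = 5925437443/54033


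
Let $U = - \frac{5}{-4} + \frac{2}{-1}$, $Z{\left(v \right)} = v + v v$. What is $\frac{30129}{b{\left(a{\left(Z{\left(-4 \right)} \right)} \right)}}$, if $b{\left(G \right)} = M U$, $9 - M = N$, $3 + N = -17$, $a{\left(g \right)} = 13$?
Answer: $- \frac{40172}{29} \approx -1385.2$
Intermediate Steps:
$Z{\left(v \right)} = v + v^{2}$
$N = -20$ ($N = -3 - 17 = -20$)
$M = 29$ ($M = 9 - -20 = 9 + 20 = 29$)
$U = - \frac{3}{4}$ ($U = \left(-5\right) \left(- \frac{1}{4}\right) + 2 \left(-1\right) = \frac{5}{4} - 2 = - \frac{3}{4} \approx -0.75$)
$b{\left(G \right)} = - \frac{87}{4}$ ($b{\left(G \right)} = 29 \left(- \frac{3}{4}\right) = - \frac{87}{4}$)
$\frac{30129}{b{\left(a{\left(Z{\left(-4 \right)} \right)} \right)}} = \frac{30129}{- \frac{87}{4}} = 30129 \left(- \frac{4}{87}\right) = - \frac{40172}{29}$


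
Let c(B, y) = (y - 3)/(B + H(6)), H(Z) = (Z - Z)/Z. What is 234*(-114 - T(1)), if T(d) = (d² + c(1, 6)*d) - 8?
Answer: -25740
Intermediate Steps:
H(Z) = 0 (H(Z) = 0/Z = 0)
c(B, y) = (-3 + y)/B (c(B, y) = (y - 3)/(B + 0) = (-3 + y)/B)
T(d) = -8 + d² + 3*d (T(d) = (d² + ((-3 + 6)/1)*d) - 8 = (d² + (1*3)*d) - 8 = (d² + 3*d) - 8 = -8 + d² + 3*d)
234*(-114 - T(1)) = 234*(-114 - (-8 + 1² + 3*1)) = 234*(-114 - (-8 + 1 + 3)) = 234*(-114 - 1*(-4)) = 234*(-114 + 4) = 234*(-110) = -25740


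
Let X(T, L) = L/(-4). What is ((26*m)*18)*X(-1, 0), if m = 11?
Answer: 0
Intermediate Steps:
X(T, L) = -L/4 (X(T, L) = L*(-¼) = -L/4)
((26*m)*18)*X(-1, 0) = ((26*11)*18)*(-¼*0) = (286*18)*0 = 5148*0 = 0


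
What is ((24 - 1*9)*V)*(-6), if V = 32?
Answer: -2880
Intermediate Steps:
((24 - 1*9)*V)*(-6) = ((24 - 1*9)*32)*(-6) = ((24 - 9)*32)*(-6) = (15*32)*(-6) = 480*(-6) = -2880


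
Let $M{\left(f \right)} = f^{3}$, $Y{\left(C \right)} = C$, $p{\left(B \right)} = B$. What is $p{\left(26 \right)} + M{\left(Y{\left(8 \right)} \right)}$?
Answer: $538$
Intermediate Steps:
$p{\left(26 \right)} + M{\left(Y{\left(8 \right)} \right)} = 26 + 8^{3} = 26 + 512 = 538$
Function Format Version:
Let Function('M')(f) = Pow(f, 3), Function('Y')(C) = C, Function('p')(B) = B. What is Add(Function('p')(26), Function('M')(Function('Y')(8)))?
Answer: 538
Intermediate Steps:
Add(Function('p')(26), Function('M')(Function('Y')(8))) = Add(26, Pow(8, 3)) = Add(26, 512) = 538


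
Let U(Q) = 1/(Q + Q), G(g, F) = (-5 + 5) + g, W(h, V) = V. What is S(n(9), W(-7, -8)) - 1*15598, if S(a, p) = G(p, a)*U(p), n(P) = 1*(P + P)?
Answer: -31195/2 ≈ -15598.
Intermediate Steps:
n(P) = 2*P (n(P) = 1*(2*P) = 2*P)
G(g, F) = g (G(g, F) = 0 + g = g)
U(Q) = 1/(2*Q)
S(a, p) = ½ (S(a, p) = p*(1/(2*p)) = ½)
S(n(9), W(-7, -8)) - 1*15598 = ½ - 1*15598 = ½ - 15598 = -31195/2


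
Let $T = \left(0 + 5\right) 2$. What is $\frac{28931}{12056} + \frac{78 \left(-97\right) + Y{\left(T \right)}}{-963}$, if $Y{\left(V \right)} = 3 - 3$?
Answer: $\frac{39692083}{3869976} \approx 10.256$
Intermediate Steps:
$T = 10$ ($T = 5 \cdot 2 = 10$)
$Y{\left(V \right)} = 0$ ($Y{\left(V \right)} = 3 - 3 = 0$)
$\frac{28931}{12056} + \frac{78 \left(-97\right) + Y{\left(T \right)}}{-963} = \frac{28931}{12056} + \frac{78 \left(-97\right) + 0}{-963} = 28931 \cdot \frac{1}{12056} + \left(-7566 + 0\right) \left(- \frac{1}{963}\right) = \frac{28931}{12056} - - \frac{2522}{321} = \frac{28931}{12056} + \frac{2522}{321} = \frac{39692083}{3869976}$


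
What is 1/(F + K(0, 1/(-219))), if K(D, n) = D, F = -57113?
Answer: -1/57113 ≈ -1.7509e-5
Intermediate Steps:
1/(F + K(0, 1/(-219))) = 1/(-57113 + 0) = 1/(-57113) = -1/57113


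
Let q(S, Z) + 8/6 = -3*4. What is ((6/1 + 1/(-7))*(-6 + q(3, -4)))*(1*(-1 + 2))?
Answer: -2378/21 ≈ -113.24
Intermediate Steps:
q(S, Z) = -40/3 (q(S, Z) = -4/3 - 3*4 = -4/3 - 12 = -40/3)
((6/1 + 1/(-7))*(-6 + q(3, -4)))*(1*(-1 + 2)) = ((6/1 + 1/(-7))*(-6 - 40/3))*(1*(-1 + 2)) = ((6*1 + 1*(-⅐))*(-58/3))*(1*1) = ((6 - ⅐)*(-58/3))*1 = ((41/7)*(-58/3))*1 = -2378/21*1 = -2378/21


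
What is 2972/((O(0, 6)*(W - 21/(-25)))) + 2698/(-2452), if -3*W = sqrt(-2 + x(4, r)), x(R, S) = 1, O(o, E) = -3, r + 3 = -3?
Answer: -2872490353/2816122 - 928750*I/2297 ≈ -1020.0 - 404.33*I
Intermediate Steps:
r = -6 (r = -3 - 3 = -6)
W = -I/3 (W = -sqrt(-2 + 1)/3 = -I/3 ≈ -0.33333*I)
2972/((O(0, 6)*(W - 21/(-25)))) + 2698/(-2452) = 2972/((-3*(-I/3 - 21/(-25)))) + 2698/(-2452) = 2972/((-3*(-I/3 - 21*(-1/25)))) + 2698*(-1/2452) = 2972/((-3*(-I/3 + 21/25))) - 1349/1226 = 2972/((-3*(21/25 - I/3))) - 1349/1226 = 2972/(-63/25 + I) - 1349/1226 = 2972*(625*(-63/25 - I)/4594) - 1349/1226 = 928750*(-63/25 - I)/2297 - 1349/1226 = -1349/1226 + 928750*(-63/25 - I)/2297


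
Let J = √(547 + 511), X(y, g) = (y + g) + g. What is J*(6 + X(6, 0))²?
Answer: 3312*√2 ≈ 4683.9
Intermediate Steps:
X(y, g) = y + 2*g (X(y, g) = (g + y) + g = y + 2*g)
J = 23*√2 (J = √1058 = 23*√2 ≈ 32.527)
J*(6 + X(6, 0))² = (23*√2)*(6 + (6 + 2*0))² = (23*√2)*(6 + (6 + 0))² = (23*√2)*(6 + 6)² = (23*√2)*12² = (23*√2)*144 = 3312*√2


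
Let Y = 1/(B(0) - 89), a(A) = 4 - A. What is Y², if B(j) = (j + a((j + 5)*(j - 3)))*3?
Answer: 1/1024 ≈ 0.00097656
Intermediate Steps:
B(j) = 12 + 3*j - 3*(-3 + j)*(5 + j) (B(j) = (j + (4 - (j + 5)*(j - 3)))*3 = (j + (4 - (5 + j)*(-3 + j)))*3 = (j + (4 - (-3 + j)*(5 + j)))*3 = (4 + j - (-3 + j)*(5 + j))*3 = 12 + 3*j - 3*(-3 + j)*(5 + j))
Y = -1/32 (Y = 1/((57 - 3*0 - 3*0²) - 89) = 1/((57 + 0 - 3*0) - 89) = 1/((57 + 0 + 0) - 89) = 1/(57 - 89) = 1/(-32) = -1/32 ≈ -0.031250)
Y² = (-1/32)² = 1/1024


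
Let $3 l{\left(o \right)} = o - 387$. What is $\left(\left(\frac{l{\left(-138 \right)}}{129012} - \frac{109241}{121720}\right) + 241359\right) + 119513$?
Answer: $\frac{1416720457184297}{3925835160} \approx 3.6087 \cdot 10^{5}$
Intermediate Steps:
$l{\left(o \right)} = -129 + \frac{o}{3}$ ($l{\left(o \right)} = \frac{o - 387}{3} = \frac{-387 + o}{3} = -129 + \frac{o}{3}$)
$\left(\left(\frac{l{\left(-138 \right)}}{129012} - \frac{109241}{121720}\right) + 241359\right) + 119513 = \left(\left(\frac{-129 + \frac{1}{3} \left(-138\right)}{129012} - \frac{109241}{121720}\right) + 241359\right) + 119513 = \left(\left(\left(-129 - 46\right) \frac{1}{129012} - \frac{109241}{121720}\right) + 241359\right) + 119513 = \left(\left(\left(-175\right) \frac{1}{129012} - \frac{109241}{121720}\right) + 241359\right) + 119513 = \left(\left(- \frac{175}{129012} - \frac{109241}{121720}\right) + 241359\right) + 119513 = \left(- \frac{3528675223}{3925835160} + 241359\right) + 119513 = \frac{947532119707217}{3925835160} + 119513 = \frac{1416720457184297}{3925835160}$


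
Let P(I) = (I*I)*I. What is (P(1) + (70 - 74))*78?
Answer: -234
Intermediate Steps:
P(I) = I³ (P(I) = I²*I = I³)
(P(1) + (70 - 74))*78 = (1³ + (70 - 74))*78 = (1 - 4)*78 = -3*78 = -234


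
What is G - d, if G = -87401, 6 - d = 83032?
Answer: -4375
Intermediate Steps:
d = -83026 (d = 6 - 1*83032 = 6 - 83032 = -83026)
G - d = -87401 - 1*(-83026) = -87401 + 83026 = -4375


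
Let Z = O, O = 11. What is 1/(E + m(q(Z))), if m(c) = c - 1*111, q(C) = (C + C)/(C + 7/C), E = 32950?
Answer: 64/2101817 ≈ 3.0450e-5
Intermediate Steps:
Z = 11
q(C) = 2*C/(C + 7/C) (q(C) = (2*C)/(C + 7/C) = 2*C/(C + 7/C))
m(c) = -111 + c (m(c) = c - 111 = -111 + c)
1/(E + m(q(Z))) = 1/(32950 + (-111 + 2*11²/(7 + 11²))) = 1/(32950 + (-111 + 2*121/(7 + 121))) = 1/(32950 + (-111 + 2*121/128)) = 1/(32950 + (-111 + 2*121*(1/128))) = 1/(32950 + (-111 + 121/64)) = 1/(32950 - 6983/64) = 1/(2101817/64) = 64/2101817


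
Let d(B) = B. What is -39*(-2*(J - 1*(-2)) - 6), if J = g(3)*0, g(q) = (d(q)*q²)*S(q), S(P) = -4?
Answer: 390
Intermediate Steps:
g(q) = -4*q³ (g(q) = (q*q²)*(-4) = q³*(-4) = -4*q³)
J = 0 (J = -4*3³*0 = -4*27*0 = -108*0 = 0)
-39*(-2*(J - 1*(-2)) - 6) = -39*(-2*(0 - 1*(-2)) - 6) = -39*(-2*(0 + 2) - 6) = -39*(-2*2 - 6) = -39*(-4 - 6) = -39*(-10) = 390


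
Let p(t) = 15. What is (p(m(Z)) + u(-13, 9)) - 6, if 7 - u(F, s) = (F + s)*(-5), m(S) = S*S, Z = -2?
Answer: -4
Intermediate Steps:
m(S) = S**2
u(F, s) = 7 + 5*F + 5*s (u(F, s) = 7 - (F + s)*(-5) = 7 - (-5*F - 5*s) = 7 + (5*F + 5*s) = 7 + 5*F + 5*s)
(p(m(Z)) + u(-13, 9)) - 6 = (15 + (7 + 5*(-13) + 5*9)) - 6 = (15 + (7 - 65 + 45)) - 6 = (15 - 13) - 6 = 2 - 6 = -4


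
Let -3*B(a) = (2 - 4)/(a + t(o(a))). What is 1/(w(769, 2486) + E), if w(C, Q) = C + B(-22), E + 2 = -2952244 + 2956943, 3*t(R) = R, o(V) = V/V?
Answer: 65/355288 ≈ 0.00018295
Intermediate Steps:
o(V) = 1
t(R) = R/3
B(a) = 2/(3*(⅓ + a)) (B(a) = -(2 - 4)/(3*(a + (⅓)*1)) = -(-2)/(3*(a + ⅓)) = -(-2)/(3*(⅓ + a)) = 2/(3*(⅓ + a)))
E = 4697 (E = -2 + (-2952244 + 2956943) = -2 + 4699 = 4697)
w(C, Q) = -2/65 + C (w(C, Q) = C + 2/(1 + 3*(-22)) = C + 2/(1 - 66) = C + 2/(-65) = C + 2*(-1/65) = C - 2/65 = -2/65 + C)
1/(w(769, 2486) + E) = 1/((-2/65 + 769) + 4697) = 1/(49983/65 + 4697) = 1/(355288/65) = 65/355288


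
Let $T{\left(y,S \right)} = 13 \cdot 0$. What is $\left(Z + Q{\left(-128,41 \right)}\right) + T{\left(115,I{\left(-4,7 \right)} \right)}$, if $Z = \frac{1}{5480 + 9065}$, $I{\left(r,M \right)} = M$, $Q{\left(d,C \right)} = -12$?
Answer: $- \frac{174539}{14545} \approx -12.0$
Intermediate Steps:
$Z = \frac{1}{14545} \approx 6.8752 \cdot 10^{-5}$
$T{\left(y,S \right)} = 0$
$\left(Z + Q{\left(-128,41 \right)}\right) + T{\left(115,I{\left(-4,7 \right)} \right)} = \left(\frac{1}{14545} - 12\right) + 0 = - \frac{174539}{14545} + 0 = - \frac{174539}{14545}$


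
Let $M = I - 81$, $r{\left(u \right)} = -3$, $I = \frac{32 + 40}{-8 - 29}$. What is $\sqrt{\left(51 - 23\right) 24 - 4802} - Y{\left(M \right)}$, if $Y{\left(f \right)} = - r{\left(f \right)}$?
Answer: $-3 + i \sqrt{4130} \approx -3.0 + 64.265 i$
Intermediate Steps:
$I = - \frac{72}{37}$ ($I = \frac{72}{-37} = 72 \left(- \frac{1}{37}\right) = - \frac{72}{37} \approx -1.9459$)
$M = - \frac{3069}{37}$ ($M = - \frac{72}{37} - 81 = - \frac{3069}{37} \approx -82.946$)
$Y{\left(f \right)} = 3$ ($Y{\left(f \right)} = \left(-1\right) \left(-3\right) = 3$)
$\sqrt{\left(51 - 23\right) 24 - 4802} - Y{\left(M \right)} = \sqrt{\left(51 - 23\right) 24 - 4802} - 3 = \sqrt{28 \cdot 24 - 4802} - 3 = \sqrt{672 - 4802} - 3 = \sqrt{-4130} - 3 = i \sqrt{4130} - 3 = -3 + i \sqrt{4130}$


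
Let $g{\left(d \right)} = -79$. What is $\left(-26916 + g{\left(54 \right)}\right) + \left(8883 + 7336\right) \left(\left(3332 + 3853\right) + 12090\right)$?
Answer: $312594230$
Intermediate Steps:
$\left(-26916 + g{\left(54 \right)}\right) + \left(8883 + 7336\right) \left(\left(3332 + 3853\right) + 12090\right) = \left(-26916 - 79\right) + \left(8883 + 7336\right) \left(\left(3332 + 3853\right) + 12090\right) = -26995 + 16219 \left(7185 + 12090\right) = -26995 + 16219 \cdot 19275 = -26995 + 312621225 = 312594230$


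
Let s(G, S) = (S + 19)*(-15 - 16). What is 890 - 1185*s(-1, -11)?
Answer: 294770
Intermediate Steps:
s(G, S) = -589 - 31*S (s(G, S) = (19 + S)*(-31) = -589 - 31*S)
890 - 1185*s(-1, -11) = 890 - 1185*(-589 - 31*(-11)) = 890 - 1185*(-589 + 341) = 890 - 1185*(-248) = 890 + 293880 = 294770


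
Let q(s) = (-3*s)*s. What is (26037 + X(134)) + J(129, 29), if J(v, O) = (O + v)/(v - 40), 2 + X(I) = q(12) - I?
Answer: 2266899/89 ≈ 25471.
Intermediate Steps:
q(s) = -3*s²
X(I) = -434 - I (X(I) = -2 + (-3*12² - I) = -2 + (-3*144 - I) = -2 + (-432 - I) = -434 - I)
J(v, O) = (O + v)/(-40 + v)
(26037 + X(134)) + J(129, 29) = (26037 + (-434 - 1*134)) + (29 + 129)/(-40 + 129) = (26037 + (-434 - 134)) + 158/89 = (26037 - 568) + (1/89)*158 = 25469 + 158/89 = 2266899/89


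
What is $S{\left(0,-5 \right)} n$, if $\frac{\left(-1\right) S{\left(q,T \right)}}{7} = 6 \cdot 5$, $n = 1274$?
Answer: $-267540$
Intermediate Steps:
$S{\left(q,T \right)} = -210$ ($S{\left(q,T \right)} = - 7 \cdot 6 \cdot 5 = \left(-7\right) 30 = -210$)
$S{\left(0,-5 \right)} n = \left(-210\right) 1274 = -267540$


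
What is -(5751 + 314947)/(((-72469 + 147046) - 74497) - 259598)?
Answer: 22907/18537 ≈ 1.2357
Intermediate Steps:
-(5751 + 314947)/(((-72469 + 147046) - 74497) - 259598) = -320698/((74577 - 74497) - 259598) = -320698/(80 - 259598) = -320698/(-259518) = -320698*(-1)/259518 = -1*(-22907/18537) = 22907/18537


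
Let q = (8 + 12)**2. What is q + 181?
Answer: 581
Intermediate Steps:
q = 400 (q = 20**2 = 400)
q + 181 = 400 + 181 = 581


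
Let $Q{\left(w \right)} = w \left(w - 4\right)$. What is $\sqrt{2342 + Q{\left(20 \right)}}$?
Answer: $11 \sqrt{22} \approx 51.595$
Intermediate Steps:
$Q{\left(w \right)} = w \left(-4 + w\right)$
$\sqrt{2342 + Q{\left(20 \right)}} = \sqrt{2342 + 20 \left(-4 + 20\right)} = \sqrt{2342 + 20 \cdot 16} = \sqrt{2342 + 320} = \sqrt{2662} = 11 \sqrt{22}$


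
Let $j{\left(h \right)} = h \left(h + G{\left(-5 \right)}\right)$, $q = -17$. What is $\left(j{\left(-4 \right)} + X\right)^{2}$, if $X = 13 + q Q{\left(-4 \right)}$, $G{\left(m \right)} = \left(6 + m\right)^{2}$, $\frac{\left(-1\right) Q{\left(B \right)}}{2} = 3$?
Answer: $16129$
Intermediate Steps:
$Q{\left(B \right)} = -6$ ($Q{\left(B \right)} = \left(-2\right) 3 = -6$)
$j{\left(h \right)} = h \left(1 + h\right)$ ($j{\left(h \right)} = h \left(h + \left(6 - 5\right)^{2}\right) = h \left(h + 1^{2}\right) = h \left(h + 1\right) = h \left(1 + h\right)$)
$X = 115$ ($X = 13 - -102 = 13 + 102 = 115$)
$\left(j{\left(-4 \right)} + X\right)^{2} = \left(- 4 \left(1 - 4\right) + 115\right)^{2} = \left(\left(-4\right) \left(-3\right) + 115\right)^{2} = \left(12 + 115\right)^{2} = 127^{2} = 16129$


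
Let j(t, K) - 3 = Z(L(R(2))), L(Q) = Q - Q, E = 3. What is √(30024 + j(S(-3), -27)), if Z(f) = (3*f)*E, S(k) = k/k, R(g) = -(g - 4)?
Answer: √30027 ≈ 173.28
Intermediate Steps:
R(g) = 4 - g (R(g) = -(-4 + g) = 4 - g)
L(Q) = 0
S(k) = 1
Z(f) = 9*f (Z(f) = (3*f)*3 = 9*f)
j(t, K) = 3 (j(t, K) = 3 + 9*0 = 3 + 0 = 3)
√(30024 + j(S(-3), -27)) = √(30024 + 3) = √30027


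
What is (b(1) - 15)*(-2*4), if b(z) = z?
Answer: 112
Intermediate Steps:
(b(1) - 15)*(-2*4) = (1 - 15)*(-2*4) = -14*(-8) = 112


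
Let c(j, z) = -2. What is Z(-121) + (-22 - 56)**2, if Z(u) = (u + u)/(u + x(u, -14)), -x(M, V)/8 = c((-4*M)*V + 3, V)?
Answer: 639062/105 ≈ 6086.3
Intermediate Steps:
x(M, V) = 16 (x(M, V) = -8*(-2) = 16)
Z(u) = 2*u/(16 + u) (Z(u) = (u + u)/(u + 16) = (2*u)/(16 + u) = 2*u/(16 + u))
Z(-121) + (-22 - 56)**2 = 2*(-121)/(16 - 121) + (-22 - 56)**2 = 2*(-121)/(-105) + (-78)**2 = 2*(-121)*(-1/105) + 6084 = 242/105 + 6084 = 639062/105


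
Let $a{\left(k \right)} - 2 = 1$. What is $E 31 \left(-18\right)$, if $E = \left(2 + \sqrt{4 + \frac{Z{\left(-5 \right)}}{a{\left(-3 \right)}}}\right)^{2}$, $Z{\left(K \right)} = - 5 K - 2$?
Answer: $-8742 - 744 \sqrt{105} \approx -16366.0$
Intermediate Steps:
$Z{\left(K \right)} = -2 - 5 K$
$a{\left(k \right)} = 3$ ($a{\left(k \right)} = 2 + 1 = 3$)
$E = \left(2 + \frac{\sqrt{105}}{3}\right)^{2}$ ($E = \left(2 + \sqrt{4 + \frac{-2 - -25}{3}}\right)^{2} = \left(2 + \sqrt{4 + \left(-2 + 25\right) \frac{1}{3}}\right)^{2} = \left(2 + \sqrt{4 + 23 \cdot \frac{1}{3}}\right)^{2} = \left(2 + \sqrt{4 + \frac{23}{3}}\right)^{2} = \left(2 + \sqrt{\frac{35}{3}}\right)^{2} = \left(2 + \frac{\sqrt{105}}{3}\right)^{2} \approx 29.329$)
$E 31 \left(-18\right) = \frac{\left(6 + \sqrt{105}\right)^{2}}{9} \cdot 31 \left(-18\right) = \frac{31 \left(6 + \sqrt{105}\right)^{2}}{9} \left(-18\right) = - 62 \left(6 + \sqrt{105}\right)^{2}$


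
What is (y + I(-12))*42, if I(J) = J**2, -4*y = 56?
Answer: 5460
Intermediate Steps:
y = -14 (y = -1/4*56 = -14)
(y + I(-12))*42 = (-14 + (-12)**2)*42 = (-14 + 144)*42 = 130*42 = 5460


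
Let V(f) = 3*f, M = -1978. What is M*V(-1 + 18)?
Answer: -100878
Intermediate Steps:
M*V(-1 + 18) = -5934*(-1 + 18) = -5934*17 = -1978*51 = -100878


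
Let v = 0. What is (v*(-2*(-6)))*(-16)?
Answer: 0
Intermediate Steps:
(v*(-2*(-6)))*(-16) = (0*(-2*(-6)))*(-16) = (0*12)*(-16) = 0*(-16) = 0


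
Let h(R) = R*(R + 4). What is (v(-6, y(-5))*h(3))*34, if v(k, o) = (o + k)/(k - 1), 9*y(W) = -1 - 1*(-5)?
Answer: 1700/3 ≈ 566.67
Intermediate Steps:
h(R) = R*(4 + R)
y(W) = 4/9 (y(W) = (-1 - 1*(-5))/9 = (-1 + 5)/9 = (⅑)*4 = 4/9)
v(k, o) = (k + o)/(-1 + k)
(v(-6, y(-5))*h(3))*34 = (((-6 + 4/9)/(-1 - 6))*(3*(4 + 3)))*34 = ((-50/9/(-7))*(3*7))*34 = (-⅐*(-50/9)*21)*34 = ((50/63)*21)*34 = (50/3)*34 = 1700/3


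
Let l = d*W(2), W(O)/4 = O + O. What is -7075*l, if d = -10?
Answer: 1132000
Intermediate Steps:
W(O) = 8*O (W(O) = 4*(O + O) = 4*(2*O) = 8*O)
l = -160 (l = -80*2 = -10*16 = -160)
-7075*l = -7075*(-160) = -1415*(-800) = 1132000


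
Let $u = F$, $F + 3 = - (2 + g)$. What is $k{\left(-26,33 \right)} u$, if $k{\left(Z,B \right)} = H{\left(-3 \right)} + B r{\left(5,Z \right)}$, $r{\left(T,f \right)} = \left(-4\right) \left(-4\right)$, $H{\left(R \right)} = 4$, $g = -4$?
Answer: $-532$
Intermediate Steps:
$r{\left(T,f \right)} = 16$
$k{\left(Z,B \right)} = 4 + 16 B$ ($k{\left(Z,B \right)} = 4 + B 16 = 4 + 16 B$)
$F = -1$ ($F = -3 - \left(2 - 4\right) = -3 - -2 = -3 + 2 = -1$)
$u = -1$
$k{\left(-26,33 \right)} u = \left(4 + 16 \cdot 33\right) \left(-1\right) = \left(4 + 528\right) \left(-1\right) = 532 \left(-1\right) = -532$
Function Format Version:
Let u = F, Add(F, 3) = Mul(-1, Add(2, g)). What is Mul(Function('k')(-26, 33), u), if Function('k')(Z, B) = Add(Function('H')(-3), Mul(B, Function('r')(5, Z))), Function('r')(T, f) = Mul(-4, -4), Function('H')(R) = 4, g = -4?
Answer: -532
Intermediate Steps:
Function('r')(T, f) = 16
Function('k')(Z, B) = Add(4, Mul(16, B)) (Function('k')(Z, B) = Add(4, Mul(B, 16)) = Add(4, Mul(16, B)))
F = -1 (F = Add(-3, Mul(-1, Add(2, -4))) = Add(-3, Mul(-1, -2)) = Add(-3, 2) = -1)
u = -1
Mul(Function('k')(-26, 33), u) = Mul(Add(4, Mul(16, 33)), -1) = Mul(Add(4, 528), -1) = Mul(532, -1) = -532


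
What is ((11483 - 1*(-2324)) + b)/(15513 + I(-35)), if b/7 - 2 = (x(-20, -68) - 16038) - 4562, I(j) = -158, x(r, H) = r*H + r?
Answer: -120999/15355 ≈ -7.8801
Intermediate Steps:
x(r, H) = r + H*r (x(r, H) = H*r + r = r + H*r)
b = -134806 (b = 14 + 7*((-20*(1 - 68) - 16038) - 4562) = 14 + 7*((-20*(-67) - 16038) - 4562) = 14 + 7*((1340 - 16038) - 4562) = 14 + 7*(-14698 - 4562) = 14 + 7*(-19260) = 14 - 134820 = -134806)
((11483 - 1*(-2324)) + b)/(15513 + I(-35)) = ((11483 - 1*(-2324)) - 134806)/(15513 - 158) = ((11483 + 2324) - 134806)/15355 = (13807 - 134806)*(1/15355) = -120999*1/15355 = -120999/15355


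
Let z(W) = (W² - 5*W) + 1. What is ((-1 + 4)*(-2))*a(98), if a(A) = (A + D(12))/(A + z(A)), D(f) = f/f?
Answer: -198/3071 ≈ -0.064474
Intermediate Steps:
z(W) = 1 + W² - 5*W
D(f) = 1
a(A) = (1 + A)/(1 + A² - 4*A) (a(A) = (A + 1)/(A + (1 + A² - 5*A)) = (1 + A)/(1 + A² - 4*A))
((-1 + 4)*(-2))*a(98) = ((-1 + 4)*(-2))*((1 + 98)/(1 + 98² - 4*98)) = (3*(-2))*(99/(1 + 9604 - 392)) = -6*99/9213 = -2*99/3071 = -6*33/3071 = -198/3071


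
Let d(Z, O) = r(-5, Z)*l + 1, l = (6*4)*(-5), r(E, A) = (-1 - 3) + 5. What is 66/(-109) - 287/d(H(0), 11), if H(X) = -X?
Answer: 3347/1853 ≈ 1.8063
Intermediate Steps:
r(E, A) = 1 (r(E, A) = -4 + 5 = 1)
l = -120 (l = 24*(-5) = -120)
d(Z, O) = -119 (d(Z, O) = 1*(-120) + 1 = -120 + 1 = -119)
66/(-109) - 287/d(H(0), 11) = 66/(-109) - 287/(-119) = 66*(-1/109) - 287*(-1/119) = -66/109 + 41/17 = 3347/1853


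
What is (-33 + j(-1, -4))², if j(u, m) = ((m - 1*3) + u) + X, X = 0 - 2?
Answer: 1849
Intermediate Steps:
X = -2
j(u, m) = -5 + m + u (j(u, m) = ((m - 1*3) + u) - 2 = ((m - 3) + u) - 2 = ((-3 + m) + u) - 2 = (-3 + m + u) - 2 = -5 + m + u)
(-33 + j(-1, -4))² = (-33 + (-5 - 4 - 1))² = (-33 - 10)² = (-43)² = 1849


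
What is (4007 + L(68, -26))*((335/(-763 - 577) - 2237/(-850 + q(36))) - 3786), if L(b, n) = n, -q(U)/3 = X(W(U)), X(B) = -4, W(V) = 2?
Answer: -25244639661/1676 ≈ -1.5062e+7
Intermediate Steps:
q(U) = 12 (q(U) = -3*(-4) = 12)
(4007 + L(68, -26))*((335/(-763 - 577) - 2237/(-850 + q(36))) - 3786) = (4007 - 26)*((335/(-763 - 577) - 2237/(-850 + 12)) - 3786) = 3981*((335/(-1340) - 2237/(-838)) - 3786) = 3981*((335*(-1/1340) - 2237*(-1/838)) - 3786) = 3981*((-¼ + 2237/838) - 3786) = 3981*(4055/1676 - 3786) = 3981*(-6341281/1676) = -25244639661/1676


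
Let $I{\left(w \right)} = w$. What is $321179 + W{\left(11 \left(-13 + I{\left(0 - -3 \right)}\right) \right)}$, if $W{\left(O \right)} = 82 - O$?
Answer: $321371$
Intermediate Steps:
$321179 + W{\left(11 \left(-13 + I{\left(0 - -3 \right)}\right) \right)} = 321179 - \left(-82 + 11 \left(-13 + \left(0 - -3\right)\right)\right) = 321179 - \left(-82 + 11 \left(-13 + \left(0 + 3\right)\right)\right) = 321179 - \left(-82 + 11 \left(-13 + 3\right)\right) = 321179 - \left(-82 + 11 \left(-10\right)\right) = 321179 + \left(82 - -110\right) = 321179 + \left(82 + 110\right) = 321179 + 192 = 321371$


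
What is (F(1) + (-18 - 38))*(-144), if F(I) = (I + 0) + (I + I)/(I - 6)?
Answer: 39888/5 ≈ 7977.6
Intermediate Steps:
F(I) = I + 2*I/(-6 + I) (F(I) = I + (2*I)/(-6 + I) = I + 2*I/(-6 + I))
(F(1) + (-18 - 38))*(-144) = (1*(-4 + 1)/(-6 + 1) + (-18 - 38))*(-144) = (1*(-3)/(-5) - 56)*(-144) = (1*(-⅕)*(-3) - 56)*(-144) = (⅗ - 56)*(-144) = -277/5*(-144) = 39888/5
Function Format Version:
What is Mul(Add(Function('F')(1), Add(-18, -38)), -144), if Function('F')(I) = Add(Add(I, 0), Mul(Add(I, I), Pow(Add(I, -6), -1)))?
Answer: Rational(39888, 5) ≈ 7977.6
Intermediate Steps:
Function('F')(I) = Add(I, Mul(2, I, Pow(Add(-6, I), -1))) (Function('F')(I) = Add(I, Mul(Mul(2, I), Pow(Add(-6, I), -1))) = Add(I, Mul(2, I, Pow(Add(-6, I), -1))))
Mul(Add(Function('F')(1), Add(-18, -38)), -144) = Mul(Add(Mul(1, Pow(Add(-6, 1), -1), Add(-4, 1)), Add(-18, -38)), -144) = Mul(Add(Mul(1, Pow(-5, -1), -3), -56), -144) = Mul(Add(Mul(1, Rational(-1, 5), -3), -56), -144) = Mul(Add(Rational(3, 5), -56), -144) = Mul(Rational(-277, 5), -144) = Rational(39888, 5)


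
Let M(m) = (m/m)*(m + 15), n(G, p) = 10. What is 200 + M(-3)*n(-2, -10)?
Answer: 320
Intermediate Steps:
M(m) = 15 + m (M(m) = 1*(15 + m) = 15 + m)
200 + M(-3)*n(-2, -10) = 200 + (15 - 3)*10 = 200 + 12*10 = 200 + 120 = 320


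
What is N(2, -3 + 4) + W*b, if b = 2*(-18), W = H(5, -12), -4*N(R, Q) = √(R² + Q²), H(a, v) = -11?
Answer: 396 - √5/4 ≈ 395.44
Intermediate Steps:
N(R, Q) = -√(Q² + R²)/4 (N(R, Q) = -√(R² + Q²)/4 = -√(Q² + R²)/4)
W = -11
b = -36
N(2, -3 + 4) + W*b = -√((-3 + 4)² + 2²)/4 - 11*(-36) = -√(1² + 4)/4 + 396 = -√(1 + 4)/4 + 396 = -√5/4 + 396 = 396 - √5/4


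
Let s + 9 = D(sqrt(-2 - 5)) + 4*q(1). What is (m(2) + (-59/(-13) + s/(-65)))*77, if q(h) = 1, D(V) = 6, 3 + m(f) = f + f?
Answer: 27643/65 ≈ 425.28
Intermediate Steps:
m(f) = -3 + 2*f (m(f) = -3 + (f + f) = -3 + 2*f)
s = 1 (s = -9 + (6 + 4*1) = -9 + (6 + 4) = -9 + 10 = 1)
(m(2) + (-59/(-13) + s/(-65)))*77 = ((-3 + 2*2) + (-59/(-13) + 1/(-65)))*77 = ((-3 + 4) + (-59*(-1/13) + 1*(-1/65)))*77 = (1 + (59/13 - 1/65))*77 = (1 + 294/65)*77 = (359/65)*77 = 27643/65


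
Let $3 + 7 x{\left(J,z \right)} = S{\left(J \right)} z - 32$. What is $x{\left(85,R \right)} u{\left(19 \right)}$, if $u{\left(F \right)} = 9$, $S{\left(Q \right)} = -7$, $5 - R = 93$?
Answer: $747$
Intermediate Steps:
$R = -88$ ($R = 5 - 93 = -88$)
$x{\left(J,z \right)} = -5 - z$ ($x{\left(J,z \right)} = - \frac{3}{7} + \frac{- 7 z - 32}{7} = - \frac{3}{7} + \frac{-32 - 7 z}{7} = - \frac{3}{7} - \left(\frac{32}{7} + z\right) = -5 - z$)
$x{\left(85,R \right)} u{\left(19 \right)} = \left(-5 - -88\right) 9 = \left(-5 + 88\right) 9 = 83 \cdot 9 = 747$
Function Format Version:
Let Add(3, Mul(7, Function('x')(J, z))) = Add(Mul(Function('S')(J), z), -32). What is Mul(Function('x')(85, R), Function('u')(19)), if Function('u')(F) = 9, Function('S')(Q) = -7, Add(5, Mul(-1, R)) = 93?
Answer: 747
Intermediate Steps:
R = -88 (R = Add(5, Mul(-1, 93)) = Add(5, -93) = -88)
Function('x')(J, z) = Add(-5, Mul(-1, z)) (Function('x')(J, z) = Add(Rational(-3, 7), Mul(Rational(1, 7), Add(Mul(-7, z), -32))) = Add(Rational(-3, 7), Mul(Rational(1, 7), Add(-32, Mul(-7, z)))) = Add(Rational(-3, 7), Add(Rational(-32, 7), Mul(-1, z))) = Add(-5, Mul(-1, z)))
Mul(Function('x')(85, R), Function('u')(19)) = Mul(Add(-5, Mul(-1, -88)), 9) = Mul(Add(-5, 88), 9) = Mul(83, 9) = 747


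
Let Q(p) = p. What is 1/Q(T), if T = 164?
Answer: 1/164 ≈ 0.0060976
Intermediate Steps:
1/Q(T) = 1/164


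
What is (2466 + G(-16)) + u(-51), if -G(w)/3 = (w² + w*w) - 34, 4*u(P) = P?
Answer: 4077/4 ≈ 1019.3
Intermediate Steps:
u(P) = P/4
G(w) = 102 - 6*w² (G(w) = -3*((w² + w*w) - 34) = -3*((w² + w²) - 34) = -3*(2*w² - 34) = -3*(-34 + 2*w²) = 102 - 6*w²)
(2466 + G(-16)) + u(-51) = (2466 + (102 - 6*(-16)²)) + (¼)*(-51) = (2466 + (102 - 6*256)) - 51/4 = (2466 + (102 - 1536)) - 51/4 = (2466 - 1434) - 51/4 = 1032 - 51/4 = 4077/4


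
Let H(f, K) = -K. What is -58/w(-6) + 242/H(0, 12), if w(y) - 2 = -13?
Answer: -983/66 ≈ -14.894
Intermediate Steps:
w(y) = -11 (w(y) = 2 - 13 = -11)
-58/w(-6) + 242/H(0, 12) = -58/(-11) + 242/((-1*12)) = -58*(-1/11) + 242/(-12) = 58/11 + 242*(-1/12) = 58/11 - 121/6 = -983/66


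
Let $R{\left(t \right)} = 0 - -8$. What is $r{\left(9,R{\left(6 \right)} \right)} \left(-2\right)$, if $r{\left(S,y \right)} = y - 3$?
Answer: $-10$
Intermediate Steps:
$R{\left(t \right)} = 8$ ($R{\left(t \right)} = 0 + 8 = 8$)
$r{\left(S,y \right)} = -3 + y$ ($r{\left(S,y \right)} = y - 3 = -3 + y$)
$r{\left(9,R{\left(6 \right)} \right)} \left(-2\right) = \left(-3 + 8\right) \left(-2\right) = 5 \left(-2\right) = -10$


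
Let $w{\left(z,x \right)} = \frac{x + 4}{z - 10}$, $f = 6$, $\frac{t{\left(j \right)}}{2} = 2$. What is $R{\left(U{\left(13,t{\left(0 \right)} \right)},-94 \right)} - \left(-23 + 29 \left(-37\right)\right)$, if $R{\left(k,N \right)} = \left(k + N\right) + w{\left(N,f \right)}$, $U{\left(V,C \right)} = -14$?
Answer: $\frac{51371}{52} \approx 987.9$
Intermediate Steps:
$t{\left(j \right)} = 4$ ($t{\left(j \right)} = 2 \cdot 2 = 4$)
$w{\left(z,x \right)} = \frac{4 + x}{-10 + z}$
$R{\left(k,N \right)} = N + k + \frac{10}{-10 + N}$ ($R{\left(k,N \right)} = \left(k + N\right) + \frac{4 + 6}{-10 + N} = \left(N + k\right) + \frac{1}{-10 + N} 10 = \left(N + k\right) + \frac{10}{-10 + N} = N + k + \frac{10}{-10 + N}$)
$R{\left(U{\left(13,t{\left(0 \right)} \right)},-94 \right)} - \left(-23 + 29 \left(-37\right)\right) = \frac{10 + \left(-10 - 94\right) \left(-94 - 14\right)}{-10 - 94} - \left(-23 + 29 \left(-37\right)\right) = \frac{10 - -11232}{-104} - \left(-23 - 1073\right) = - \frac{10 + 11232}{104} - -1096 = \left(- \frac{1}{104}\right) 11242 + 1096 = - \frac{5621}{52} + 1096 = \frac{51371}{52}$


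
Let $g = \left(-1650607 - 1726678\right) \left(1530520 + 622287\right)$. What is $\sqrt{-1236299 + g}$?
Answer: $i \sqrt{7270644025294} \approx 2.6964 \cdot 10^{6} i$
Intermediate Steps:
$g = -7270642788995$ ($g = \left(-3377285\right) 2152807 = -7270642788995$)
$\sqrt{-1236299 + g} = \sqrt{-1236299 - 7270642788995} = \sqrt{-7270644025294} = i \sqrt{7270644025294}$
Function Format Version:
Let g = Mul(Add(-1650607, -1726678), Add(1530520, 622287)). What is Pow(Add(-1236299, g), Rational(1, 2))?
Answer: Mul(I, Pow(7270644025294, Rational(1, 2))) ≈ Mul(2.6964e+6, I)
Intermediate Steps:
g = -7270642788995 (g = Mul(-3377285, 2152807) = -7270642788995)
Pow(Add(-1236299, g), Rational(1, 2)) = Pow(Add(-1236299, -7270642788995), Rational(1, 2)) = Pow(-7270644025294, Rational(1, 2)) = Mul(I, Pow(7270644025294, Rational(1, 2)))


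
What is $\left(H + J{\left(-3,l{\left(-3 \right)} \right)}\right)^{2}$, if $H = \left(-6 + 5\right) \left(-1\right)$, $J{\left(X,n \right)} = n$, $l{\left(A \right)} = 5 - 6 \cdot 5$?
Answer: $576$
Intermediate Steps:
$l{\left(A \right)} = -25$ ($l{\left(A \right)} = 5 - 30 = -25$)
$H = 1$ ($H = \left(-1\right) \left(-1\right) = 1$)
$\left(H + J{\left(-3,l{\left(-3 \right)} \right)}\right)^{2} = \left(1 - 25\right)^{2} = \left(-24\right)^{2} = 576$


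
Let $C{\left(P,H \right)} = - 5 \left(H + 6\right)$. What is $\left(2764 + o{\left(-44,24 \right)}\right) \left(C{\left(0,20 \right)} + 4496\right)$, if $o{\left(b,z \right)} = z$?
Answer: $12172408$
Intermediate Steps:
$C{\left(P,H \right)} = -30 - 5 H$ ($C{\left(P,H \right)} = - 5 \left(6 + H\right) = -30 - 5 H$)
$\left(2764 + o{\left(-44,24 \right)}\right) \left(C{\left(0,20 \right)} + 4496\right) = \left(2764 + 24\right) \left(\left(-30 - 100\right) + 4496\right) = 2788 \left(\left(-30 - 100\right) + 4496\right) = 2788 \left(-130 + 4496\right) = 2788 \cdot 4366 = 12172408$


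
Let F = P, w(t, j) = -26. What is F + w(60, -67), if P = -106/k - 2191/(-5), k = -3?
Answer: 6713/15 ≈ 447.53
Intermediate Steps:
P = 7103/15 (P = -106/(-3) - 2191/(-5) = -106*(-⅓) - 2191*(-⅕) = 106/3 + 2191/5 = 7103/15 ≈ 473.53)
F = 7103/15 ≈ 473.53
F + w(60, -67) = 7103/15 - 26 = 6713/15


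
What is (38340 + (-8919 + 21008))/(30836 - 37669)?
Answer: -50429/6833 ≈ -7.3802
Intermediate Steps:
(38340 + (-8919 + 21008))/(30836 - 37669) = (38340 + 12089)/(-6833) = 50429*(-1/6833) = -50429/6833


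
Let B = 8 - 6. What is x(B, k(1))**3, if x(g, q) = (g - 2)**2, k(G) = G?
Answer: 0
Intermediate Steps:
B = 2
x(g, q) = (-2 + g)**2
x(B, k(1))**3 = ((-2 + 2)**2)**3 = (0**2)**3 = 0**3 = 0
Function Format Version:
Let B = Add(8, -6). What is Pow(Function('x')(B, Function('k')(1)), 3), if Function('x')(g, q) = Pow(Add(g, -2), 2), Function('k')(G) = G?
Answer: 0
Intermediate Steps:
B = 2
Function('x')(g, q) = Pow(Add(-2, g), 2)
Pow(Function('x')(B, Function('k')(1)), 3) = Pow(Pow(Add(-2, 2), 2), 3) = Pow(Pow(0, 2), 3) = Pow(0, 3) = 0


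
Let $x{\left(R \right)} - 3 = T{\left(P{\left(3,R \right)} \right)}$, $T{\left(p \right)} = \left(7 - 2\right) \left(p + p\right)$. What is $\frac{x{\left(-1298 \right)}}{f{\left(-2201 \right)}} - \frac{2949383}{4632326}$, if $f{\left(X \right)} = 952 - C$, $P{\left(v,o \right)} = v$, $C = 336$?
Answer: $- \frac{75634235}{129705128} \approx -0.58312$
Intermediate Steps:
$T{\left(p \right)} = 10 p$ ($T{\left(p \right)} = 5 \cdot 2 p = 10 p$)
$f{\left(X \right)} = 616$ ($f{\left(X \right)} = 952 - 336 = 616$)
$x{\left(R \right)} = 33$ ($x{\left(R \right)} = 3 + 10 \cdot 3 = 3 + 30 = 33$)
$\frac{x{\left(-1298 \right)}}{f{\left(-2201 \right)}} - \frac{2949383}{4632326} = \frac{33}{616} - \frac{2949383}{4632326} = 33 \cdot \frac{1}{616} - \frac{2949383}{4632326} = \frac{3}{56} - \frac{2949383}{4632326} = - \frac{75634235}{129705128}$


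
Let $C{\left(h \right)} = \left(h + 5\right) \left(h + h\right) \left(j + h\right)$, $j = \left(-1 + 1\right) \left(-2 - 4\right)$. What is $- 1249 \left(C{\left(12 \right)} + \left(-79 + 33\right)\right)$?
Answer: $-6057650$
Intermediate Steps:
$j = 0$ ($j = 0 \left(-6\right) = 0$)
$C{\left(h \right)} = 2 h^{2} \left(5 + h\right)$ ($C{\left(h \right)} = \left(h + 5\right) \left(h + h\right) \left(0 + h\right) = \left(5 + h\right) 2 h h = 2 h \left(5 + h\right) h = 2 h^{2} \left(5 + h\right)$)
$- 1249 \left(C{\left(12 \right)} + \left(-79 + 33\right)\right) = - 1249 \left(2 \cdot 12^{2} \left(5 + 12\right) + \left(-79 + 33\right)\right) = - 1249 \left(2 \cdot 144 \cdot 17 - 46\right) = - 1249 \left(4896 - 46\right) = \left(-1249\right) 4850 = -6057650$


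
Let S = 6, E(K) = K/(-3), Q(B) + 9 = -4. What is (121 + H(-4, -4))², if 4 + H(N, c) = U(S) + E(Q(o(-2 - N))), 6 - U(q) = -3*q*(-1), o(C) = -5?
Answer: 107584/9 ≈ 11954.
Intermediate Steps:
Q(B) = -13 (Q(B) = -9 - 4 = -13)
E(K) = -K/3 (E(K) = K*(-⅓) = -K/3)
U(q) = 6 - 3*q (U(q) = 6 - (-3*q)*(-1) = 6 - 3*q)
H(N, c) = -35/3 (H(N, c) = -4 + ((6 - 3*6) - ⅓*(-13)) = -4 + ((6 - 18) + 13/3) = -4 + (-12 + 13/3) = -4 - 23/3 = -35/3)
(121 + H(-4, -4))² = (121 - 35/3)² = (328/3)² = 107584/9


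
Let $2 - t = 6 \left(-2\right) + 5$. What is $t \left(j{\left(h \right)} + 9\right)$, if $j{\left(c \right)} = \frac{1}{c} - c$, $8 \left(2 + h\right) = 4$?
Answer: $\frac{177}{2} \approx 88.5$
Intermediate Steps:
$h = - \frac{3}{2}$ ($h = -2 + \frac{1}{8} \cdot 4 = -2 + \frac{1}{2} = - \frac{3}{2} \approx -1.5$)
$t = 9$ ($t = 2 - \left(6 \left(-2\right) + 5\right) = 2 - \left(-12 + 5\right) = 2 - -7 = 2 + 7 = 9$)
$t \left(j{\left(h \right)} + 9\right) = 9 \left(\left(\frac{1}{- \frac{3}{2}} - - \frac{3}{2}\right) + 9\right) = 9 \left(\left(- \frac{2}{3} + \frac{3}{2}\right) + 9\right) = 9 \left(\frac{5}{6} + 9\right) = 9 \cdot \frac{59}{6} = \frac{177}{2}$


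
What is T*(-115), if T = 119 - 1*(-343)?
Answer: -53130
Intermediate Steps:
T = 462 (T = 119 + 343 = 462)
T*(-115) = 462*(-115) = -53130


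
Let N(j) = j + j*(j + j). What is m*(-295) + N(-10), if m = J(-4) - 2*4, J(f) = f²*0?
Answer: 2550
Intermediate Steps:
J(f) = 0
N(j) = j + 2*j² (N(j) = j + j*(2*j) = j + 2*j²)
m = -8 (m = 0 - 2*4 = 0 - 8 = -8)
m*(-295) + N(-10) = -8*(-295) - 10*(1 + 2*(-10)) = 2360 - 10*(1 - 20) = 2360 - 10*(-19) = 2360 + 190 = 2550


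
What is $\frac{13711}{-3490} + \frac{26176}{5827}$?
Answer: $\frac{11460243}{20336230} \approx 0.56354$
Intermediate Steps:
$\frac{13711}{-3490} + \frac{26176}{5827} = 13711 \left(- \frac{1}{3490}\right) + 26176 \cdot \frac{1}{5827} = - \frac{13711}{3490} + \frac{26176}{5827} = \frac{11460243}{20336230}$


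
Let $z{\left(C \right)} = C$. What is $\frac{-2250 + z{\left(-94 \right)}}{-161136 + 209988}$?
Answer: $- \frac{586}{12213} \approx -0.047982$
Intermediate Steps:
$\frac{-2250 + z{\left(-94 \right)}}{-161136 + 209988} = \frac{-2250 - 94}{-161136 + 209988} = - \frac{2344}{48852} = \left(-2344\right) \frac{1}{48852} = - \frac{586}{12213}$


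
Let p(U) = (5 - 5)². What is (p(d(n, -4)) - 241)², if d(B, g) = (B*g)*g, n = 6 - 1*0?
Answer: 58081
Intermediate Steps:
n = 6 (n = 6 + 0 = 6)
d(B, g) = B*g²
p(U) = 0 (p(U) = 0² = 0)
(p(d(n, -4)) - 241)² = (0 - 241)² = (-241)² = 58081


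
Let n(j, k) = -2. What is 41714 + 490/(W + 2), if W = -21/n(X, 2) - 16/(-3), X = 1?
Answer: 4466338/107 ≈ 41742.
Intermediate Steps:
W = 95/6 (W = -21/(-2) - 16/(-3) = -21*(-1/2) - 16*(-1/3) = 21/2 + 16/3 = 95/6 ≈ 15.833)
41714 + 490/(W + 2) = 41714 + 490/(95/6 + 2) = 41714 + 490/(107/6) = 41714 + (6/107)*490 = 41714 + 2940/107 = 4466338/107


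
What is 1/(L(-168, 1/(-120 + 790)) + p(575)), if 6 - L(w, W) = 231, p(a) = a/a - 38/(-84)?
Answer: -42/9389 ≈ -0.0044733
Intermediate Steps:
p(a) = 61/42 (p(a) = 1 - 38*(-1/84) = 1 + 19/42 = 61/42)
L(w, W) = -225 (L(w, W) = 6 - 1*231 = 6 - 231 = -225)
1/(L(-168, 1/(-120 + 790)) + p(575)) = 1/(-225 + 61/42) = 1/(-9389/42) = -42/9389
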